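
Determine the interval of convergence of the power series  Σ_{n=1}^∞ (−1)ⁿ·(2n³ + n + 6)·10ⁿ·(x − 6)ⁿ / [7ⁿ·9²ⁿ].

Apply the ratio test: |a_{n+1}| / |a_n| = [(2(n+1)³ + (n+1) + 6)/(2n³ + n + 6)] · 10/(7·81), which tends to 10/567 as n → ∞.
Thus R = 1/(10/567) = 567/10.
When x = 627/10, the terms do not tend to 0, so the series diverges.
Check x = -507/10: the terms do not tend to 0, so the series diverges.

(-507/10, 627/10)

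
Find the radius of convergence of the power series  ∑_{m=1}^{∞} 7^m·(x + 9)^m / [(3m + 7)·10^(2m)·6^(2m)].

R = 3600/7

By the ratio test, |a_{m+1}/a_m| = [(3m + 7)/(3(m+1) + 7)] · 7/(100·36) → 7/3600.
Convergence for |x + 9| · 7/3600 < 1, i.e. |x + 9| < 3600/7. So R = 3600/7.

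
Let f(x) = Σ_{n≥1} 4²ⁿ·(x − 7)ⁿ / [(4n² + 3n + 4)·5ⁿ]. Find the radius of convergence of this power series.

Ratio test: |a_{n+1}/a_n| = [(4n² + 3n + 4)/(4(n+1)² + 3(n+1) + 4)] · 16/5 → 16/5 as n → ∞.
Convergence for |x − 7| · 16/5 < 1, i.e. |x − 7| < 5/16. So R = 5/16.

R = 5/16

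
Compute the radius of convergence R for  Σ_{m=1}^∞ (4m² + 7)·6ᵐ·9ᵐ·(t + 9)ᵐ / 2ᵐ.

R = 1/27

Ratio test: |a_{m+1}/a_m| = [(4(m+1)² + 7)/(4m² + 7)] · 6·9/2 → 27 as m → ∞.
The series converges when 27 · |t + 9| < 1, giving R = 1/27.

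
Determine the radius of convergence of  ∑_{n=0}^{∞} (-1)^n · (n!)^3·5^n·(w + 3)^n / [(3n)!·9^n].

Apply the ratio test: |a_{n+1}| / |a_n| = (n+1)³/[(3n+1)·(3n+2)·(3n+3)] · 5/9, which tends to 5/243 as n → ∞.
The series converges when 5/243 · |w + 3| < 1, giving R = 243/5.

R = 243/5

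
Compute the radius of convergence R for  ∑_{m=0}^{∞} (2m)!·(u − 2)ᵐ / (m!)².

By the ratio test, |a_{m+1}/a_m| = (2m+1)·(2m+2)/(m+1)² → 4.
The series converges when 4 · |u − 2| < 1, giving R = 1/4.

R = 1/4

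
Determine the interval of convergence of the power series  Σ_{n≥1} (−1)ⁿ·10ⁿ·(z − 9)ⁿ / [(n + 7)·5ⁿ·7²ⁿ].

(-31/2, 67/2]

By the ratio test, |a_{n+1}/a_n| = [(n + 7)/((n+1) + 7)] · 10/(5·49) → 2/49.
Convergence for |z − 9| · 2/49 < 1, i.e. |z − 9| < 49/2. So R = 49/2.
Check z = 67/2: the terms alternate in sign and decrease monotonically to 0 in absolute value (size ~ c/n), so the alternating series test gives convergence.
Check z = -31/2: comparison with the harmonic series Σ 1/n shows the series diverges.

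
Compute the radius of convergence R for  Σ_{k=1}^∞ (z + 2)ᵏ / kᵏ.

R = ∞

Root test: |a_k|^(1/k) = 1/k → 0.
The limit is 0 for every z, so R = ∞.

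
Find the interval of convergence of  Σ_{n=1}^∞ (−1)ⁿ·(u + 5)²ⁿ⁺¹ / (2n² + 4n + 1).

Apply the ratio test: |a_{n+1}| / |a_n| = (2n² + 4n + 1)/(2(n+1)² + 4(n+1) + 1), which tends to 1 as n → ∞.
Writing y = (u + 5)², the series in y has radius 1, so |u + 5| < √(1) = 1 and R = 1.
When u = -4, absolute convergence follows by limit comparison with Σ 1/n².
Check u = -6: absolute convergence follows by limit comparison with Σ 1/n².

[-6, -4]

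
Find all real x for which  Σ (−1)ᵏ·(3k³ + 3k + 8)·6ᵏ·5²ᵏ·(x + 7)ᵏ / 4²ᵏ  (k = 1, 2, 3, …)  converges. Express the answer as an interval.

(-533/75, -517/75)

Apply the ratio test: |a_{k+1}| / |a_k| = [(3(k+1)³ + 3(k+1) + 8)/(3k³ + 3k + 8)] · 6·25/16, which tends to 75/8 as k → ∞.
The series converges when 75/8 · |x + 7| < 1, giving R = 8/75.
At x = -517/75: the terms have absolute value of order k³, which does not tend to 0, so the series diverges by the divergence test.
When x = -533/75, the terms do not tend to 0, so the series diverges.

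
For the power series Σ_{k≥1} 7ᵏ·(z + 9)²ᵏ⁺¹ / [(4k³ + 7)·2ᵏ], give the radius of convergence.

The ratio of consecutive coefficients is [(4k³ + 7)/(4(k+1)³ + 7)] · 7/2 → 7/2.
Since the exponent of (z + 9) increases by 2 each term, convergence requires |z + 9|² < 2/7, hence R = √14/7.

R = √14/7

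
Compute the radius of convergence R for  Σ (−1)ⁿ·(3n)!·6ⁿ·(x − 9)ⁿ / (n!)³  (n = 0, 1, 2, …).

By the ratio test, |a_{n+1}/a_n| = (3n+1)·(3n+2)·(3n+3)/(n+1)³ · 6 → 162.
The series converges when 162 · |x − 9| < 1, giving R = 1/162.

R = 1/162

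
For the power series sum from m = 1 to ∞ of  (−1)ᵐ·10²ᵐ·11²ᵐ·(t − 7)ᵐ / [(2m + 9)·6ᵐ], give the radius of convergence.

R = 3/6050

By the ratio test, |a_{m+1}/a_m| = [(2m + 9)/(2(m+1) + 9)] · 100·121/6 → 6050/3.
Convergence for |t − 7| · 6050/3 < 1, i.e. |t − 7| < 3/6050. So R = 3/6050.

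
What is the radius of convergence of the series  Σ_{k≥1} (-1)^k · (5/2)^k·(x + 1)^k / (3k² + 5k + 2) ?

By the ratio test, |a_{k+1}/a_k| = [(3k² + 5k + 2)/(3(k+1)² + 5(k+1) + 2)] · 5/2 → 5/2.
The series converges when 5/2 · |x + 1| < 1, giving R = 2/5.

R = 2/5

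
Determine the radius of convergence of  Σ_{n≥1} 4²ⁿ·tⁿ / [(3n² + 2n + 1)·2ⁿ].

Apply the ratio test: |a_{n+1}| / |a_n| = [(3n² + 2n + 1)/(3(n+1)² + 2(n+1) + 1)] · 16/2, which tends to 8 as n → ∞.
The series converges when 8 · |t| < 1, giving R = 1/8.

R = 1/8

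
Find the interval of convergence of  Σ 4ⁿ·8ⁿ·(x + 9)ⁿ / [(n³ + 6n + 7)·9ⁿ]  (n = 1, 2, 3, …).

By the ratio test, |a_{n+1}/a_n| = [(n³ + 6n + 7)/((n+1)³ + 6(n+1) + 7)] · 4·8/9 → 32/9.
Hence the series converges for |x + 9| < 1/(32/9) = 9/32, so the radius of convergence is 9/32.
Endpoint x = -279/32: the series is dominated by a constant times Σ 1/n³, which converges (p = 3 > 1).
When x = -297/32, the series is dominated by a constant times Σ 1/n³, which converges (p = 3 > 1).

[-297/32, -279/32]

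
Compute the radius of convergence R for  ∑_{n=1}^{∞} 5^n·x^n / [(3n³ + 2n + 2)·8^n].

By the ratio test, |a_{n+1}/a_n| = [(3n³ + 2n + 2)/(3(n+1)³ + 2(n+1) + 2)] · 5/8 → 5/8.
Thus R = 1/(5/8) = 8/5.

R = 8/5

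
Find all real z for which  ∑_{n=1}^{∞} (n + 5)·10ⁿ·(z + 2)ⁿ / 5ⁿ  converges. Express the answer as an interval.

Apply the ratio test: |a_{n+1}| / |a_n| = [((n+1) + 5)/(n + 5)] · 10/5, which tends to 2 as n → ∞.
Thus R = 1/(2) = 1/2.
Check z = -3/2: the terms do not tend to 0, so the series diverges.
Check z = -5/2: the terms do not tend to 0, so the series diverges.

(-5/2, -3/2)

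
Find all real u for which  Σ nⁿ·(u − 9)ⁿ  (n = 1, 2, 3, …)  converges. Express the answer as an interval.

Root test: |a_n|^(1/n) = n → ∞.
The root grows without bound, so R = 0 (convergence only at u = 9).

{9}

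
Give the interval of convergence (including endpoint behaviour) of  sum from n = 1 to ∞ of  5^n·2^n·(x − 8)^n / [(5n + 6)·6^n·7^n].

Ratio test: |a_{n+1}/a_n| = [(5n + 6)/(5(n+1) + 6)] · 5·2/(6·7) → 5/21 as n → ∞.
Convergence for |x − 8| · 5/21 < 1, i.e. |x − 8| < 21/5. So R = 21/5.
When x = 61/5, comparison with the harmonic series Σ 1/n shows the series diverges.
Endpoint x = 19/5: the terms alternate in sign and decrease monotonically to 0 in absolute value (size ~ c/n), so the alternating series test gives convergence.

[19/5, 61/5)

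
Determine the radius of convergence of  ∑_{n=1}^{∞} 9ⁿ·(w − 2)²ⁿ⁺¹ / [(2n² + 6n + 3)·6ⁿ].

Ratio test: |a_{n+1}/a_n| = [(2n² + 6n + 3)/(2(n+1)² + 6(n+1) + 3)] · 9/6 → 3/2 as n → ∞.
Writing y = (w − 2)², the series in y has radius 2/3, so |w − 2| < √(2/3) and R = √6/3.

R = √6/3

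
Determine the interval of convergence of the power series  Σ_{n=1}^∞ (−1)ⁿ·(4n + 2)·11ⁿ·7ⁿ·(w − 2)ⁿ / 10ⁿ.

(144/77, 164/77)

Apply the ratio test: |a_{n+1}| / |a_n| = [(4(n+1) + 2)/(4n + 2)] · 11·7/10, which tends to 77/10 as n → ∞.
The series converges when 77/10 · |w − 2| < 1, giving R = 10/77.
Check w = 164/77: the terms have absolute value of order n, which does not tend to 0, so the series diverges by the divergence test.
At w = 144/77: the terms do not tend to 0, so the series diverges.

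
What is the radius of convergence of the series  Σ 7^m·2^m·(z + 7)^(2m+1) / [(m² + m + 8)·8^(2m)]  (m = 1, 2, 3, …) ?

By the ratio test, |a_{m+1}/a_m| = [(m² + m + 8)/((m+1)² + (m+1) + 8)] · 7·2/64 → 7/32.
Successive powers of (z + 7) differ by 2, so the series converges when |z + 7|² · 7/32 < 1, i.e. |z + 7| < √(32/7). So R = 4√14/7.

R = 4√14/7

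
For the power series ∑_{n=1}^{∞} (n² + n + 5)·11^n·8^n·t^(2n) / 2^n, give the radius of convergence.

R = √11/22

The ratio of consecutive coefficients is [((n+1)² + (n+1) + 5)/(n² + n + 5)] · 11·8/2 → 44.
Writing y = t², the series in y has radius 1/44, so |t| < √(1/44) and R = √11/22.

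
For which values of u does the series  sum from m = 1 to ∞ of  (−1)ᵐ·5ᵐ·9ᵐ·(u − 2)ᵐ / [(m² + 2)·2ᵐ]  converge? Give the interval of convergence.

The ratio of consecutive coefficients is [(m² + 2)/((m+1)² + 2)] · 5·9/2 → 45/2.
Hence the series converges for |u − 2| < 1/(45/2) = 2/45, so the radius of convergence is 2/45.
When u = 92/45, the series is dominated by a constant times Σ 1/m², which converges (p = 2 > 1).
Check u = 88/45: the terms are on the order of 1/m², so the series converges absolutely by comparison with the p-series (p = 2 > 1).

[88/45, 92/45]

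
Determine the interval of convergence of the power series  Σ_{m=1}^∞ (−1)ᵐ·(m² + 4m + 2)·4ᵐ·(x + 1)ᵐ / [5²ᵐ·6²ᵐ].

(-226, 224)

By the ratio test, |a_{m+1}/a_m| = [((m+1)² + 4(m+1) + 2)/(m² + 4m + 2)] · 4/(25·36) → 1/225.
The series converges when 1/225 · |x + 1| < 1, giving R = 225.
At x = 224: the m-th term does not approach 0; divergence by the term test.
Check x = -226: the m-th term does not approach 0; divergence by the term test.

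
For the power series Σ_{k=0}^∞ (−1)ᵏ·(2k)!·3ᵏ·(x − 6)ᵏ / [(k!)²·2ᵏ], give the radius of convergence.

By the ratio test, |a_{k+1}/a_k| = (2k+1)·(2k+2)/(k+1)² · 3/2 → 6.
Thus R = 1/(6) = 1/6.

R = 1/6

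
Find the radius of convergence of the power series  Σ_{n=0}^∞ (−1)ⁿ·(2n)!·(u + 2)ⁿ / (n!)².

R = 1/4

Ratio test: |a_{n+1}/a_n| = (2n+1)·(2n+2)/(n+1)² → 4 as n → ∞.
Hence the series converges for |u + 2| < 1/(4) = 1/4, so the radius of convergence is 1/4.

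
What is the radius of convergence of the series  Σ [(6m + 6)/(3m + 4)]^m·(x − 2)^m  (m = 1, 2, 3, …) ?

Applying the root test, |a_m|^(1/m) = (6m + 6)/(3m + 4) → 2.
Hence the series converges for |x − 2| < 1/(2) = 1/2, so the radius of convergence is 1/2.

R = 1/2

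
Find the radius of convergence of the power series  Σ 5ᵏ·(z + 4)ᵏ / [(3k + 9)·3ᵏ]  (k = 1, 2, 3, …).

By the ratio test, |a_{k+1}/a_k| = [(3k + 9)/(3(k+1) + 9)] · 5/3 → 5/3.
The series converges when 5/3 · |z + 4| < 1, giving R = 3/5.

R = 3/5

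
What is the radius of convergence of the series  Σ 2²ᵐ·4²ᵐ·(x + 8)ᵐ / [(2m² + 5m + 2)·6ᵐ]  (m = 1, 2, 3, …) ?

R = 3/32

The ratio of consecutive coefficients is [(2m² + 5m + 2)/(2(m+1)² + 5(m+1) + 2)] · 4·16/6 → 32/3.
Convergence for |x + 8| · 32/3 < 1, i.e. |x + 8| < 3/32. So R = 3/32.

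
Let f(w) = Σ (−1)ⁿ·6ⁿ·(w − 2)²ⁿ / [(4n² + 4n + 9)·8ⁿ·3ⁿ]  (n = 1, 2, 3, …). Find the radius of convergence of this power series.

R = 2

By the ratio test, |a_{n+1}/a_n| = [(4n² + 4n + 9)/(4(n+1)² + 4(n+1) + 9)] · 6/(8·3) → 1/4.
Successive powers of (w − 2) differ by 2, so the series converges when |w − 2|² · 1/4 < 1, i.e. |w − 2| < √(4) = 2. So R = 2.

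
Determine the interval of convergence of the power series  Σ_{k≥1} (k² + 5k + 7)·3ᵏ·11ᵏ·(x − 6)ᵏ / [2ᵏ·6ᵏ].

The ratio of consecutive coefficients is [((k+1)² + 5(k+1) + 7)/(k² + 5k + 7)] · 3·11/(2·6) → 11/4.
Hence the series converges for |x − 6| < 1/(11/4) = 4/11, so the radius of convergence is 4/11.
Check x = 70/11: the terms do not tend to 0, so the series diverges.
Check x = 62/11: the terms have absolute value of order k², which does not tend to 0, so the series diverges by the divergence test.

(62/11, 70/11)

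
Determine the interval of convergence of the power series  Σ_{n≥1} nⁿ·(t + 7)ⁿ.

Applying the root test, |a_n|^(1/n) = n → ∞.
The root grows without bound, so R = 0 (convergence only at t = -7).

{-7}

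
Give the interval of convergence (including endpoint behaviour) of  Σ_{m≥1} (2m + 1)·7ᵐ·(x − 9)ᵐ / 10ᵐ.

(53/7, 73/7)

Apply the ratio test: |a_{m+1}| / |a_m| = [(2(m+1) + 1)/(2m + 1)] · 7/10, which tends to 7/10 as m → ∞.
Convergence for |x − 9| · 7/10 < 1, i.e. |x − 9| < 10/7. So R = 10/7.
Check x = 73/7: the m-th term does not approach 0; divergence by the term test.
Endpoint x = 53/7: the terms have absolute value of order m, which does not tend to 0, so the series diverges by the divergence test.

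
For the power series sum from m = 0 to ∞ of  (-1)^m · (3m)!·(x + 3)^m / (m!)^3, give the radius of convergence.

By the ratio test, |a_{m+1}/a_m| = (3m+1)·(3m+2)·(3m+3)/(m+1)³ → 27.
Hence the series converges for |x + 3| < 1/(27) = 1/27, so the radius of convergence is 1/27.

R = 1/27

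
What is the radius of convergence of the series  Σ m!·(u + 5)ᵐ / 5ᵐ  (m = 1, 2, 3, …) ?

R = 0

Apply the ratio test: |a_{m+1}| / |a_m| = (m+1) · 1/5, which tends to ∞ as m → ∞.
The terms grow without bound for any (u + 5) ≠ 0, so R = 0 (convergence only at u = -5).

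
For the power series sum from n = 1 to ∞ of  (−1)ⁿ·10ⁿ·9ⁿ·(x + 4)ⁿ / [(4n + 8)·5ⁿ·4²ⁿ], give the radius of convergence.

R = 8/9

By the ratio test, |a_{n+1}/a_n| = [(4n + 8)/(4(n+1) + 8)] · 10·9/(5·16) → 9/8.
Thus R = 1/(9/8) = 8/9.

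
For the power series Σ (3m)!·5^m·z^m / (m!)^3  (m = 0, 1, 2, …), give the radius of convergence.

Ratio test: |a_{m+1}/a_m| = (3m+1)·(3m+2)·(3m+3)/(m+1)³ · 5 → 135 as m → ∞.
Thus R = 1/(135) = 1/135.

R = 1/135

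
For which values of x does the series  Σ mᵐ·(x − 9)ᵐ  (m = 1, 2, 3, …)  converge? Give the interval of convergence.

{9}

By the Cauchy root test, |a_m|^(1/m) = m → ∞.
Since the m-th root of |a_m| is unbounded, the series converges only at x = 9; R = 0.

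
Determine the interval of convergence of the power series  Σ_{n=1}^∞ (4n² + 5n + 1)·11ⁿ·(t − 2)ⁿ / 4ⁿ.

The ratio of consecutive coefficients is [(4(n+1)² + 5(n+1) + 1)/(4n² + 5n + 1)] · 11/4 → 11/4.
Hence the series converges for |t − 2| < 1/(11/4) = 4/11, so the radius of convergence is 4/11.
At t = 26/11: the n-th term does not approach 0; divergence by the term test.
At t = 18/11: the n-th term does not approach 0; divergence by the term test.

(18/11, 26/11)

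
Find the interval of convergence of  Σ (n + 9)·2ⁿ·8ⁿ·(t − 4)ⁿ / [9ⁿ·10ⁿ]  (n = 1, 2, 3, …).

(-13/8, 77/8)

Apply the ratio test: |a_{n+1}| / |a_n| = [((n+1) + 9)/(n + 9)] · 2·8/(9·10), which tends to 8/45 as n → ∞.
Convergence for |t − 4| · 8/45 < 1, i.e. |t − 4| < 45/8. So R = 45/8.
At t = 77/8: the n-th term does not approach 0; divergence by the term test.
Check t = -13/8: the terms have absolute value of order n, which does not tend to 0, so the series diverges by the divergence test.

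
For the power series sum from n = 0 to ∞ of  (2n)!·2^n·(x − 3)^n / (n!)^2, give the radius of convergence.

Apply the ratio test: |a_{n+1}| / |a_n| = (2n+1)·(2n+2)/(n+1)² · 2, which tends to 8 as n → ∞.
Hence the series converges for |x − 3| < 1/(8) = 1/8, so the radius of convergence is 1/8.

R = 1/8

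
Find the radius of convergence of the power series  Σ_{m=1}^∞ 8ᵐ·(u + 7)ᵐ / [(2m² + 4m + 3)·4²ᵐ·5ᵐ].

R = 10

Apply the ratio test: |a_{m+1}| / |a_m| = [(2m² + 4m + 3)/(2(m+1)² + 4(m+1) + 3)] · 8/(16·5), which tends to 1/10 as m → ∞.
Convergence for |u + 7| · 1/10 < 1, i.e. |u + 7| < 10. So R = 10.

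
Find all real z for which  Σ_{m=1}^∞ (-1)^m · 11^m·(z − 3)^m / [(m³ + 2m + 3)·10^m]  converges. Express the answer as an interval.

Apply the ratio test: |a_{m+1}| / |a_m| = [(m³ + 2m + 3)/((m+1)³ + 2(m+1) + 3)] · 11/10, which tends to 11/10 as m → ∞.
The series converges when 11/10 · |z − 3| < 1, giving R = 10/11.
Check z = 43/11: absolute convergence follows by limit comparison with Σ 1/m³.
Endpoint z = 23/11: the series is dominated by a constant times Σ 1/m³, which converges (p = 3 > 1).

[23/11, 43/11]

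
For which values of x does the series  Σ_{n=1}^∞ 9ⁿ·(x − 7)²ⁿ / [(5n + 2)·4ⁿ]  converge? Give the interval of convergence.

(19/3, 23/3)

Apply the ratio test: |a_{n+1}| / |a_n| = [(5n + 2)/(5(n+1) + 2)] · 9/4, which tends to 9/4 as n → ∞.
Since the exponent of (x − 7) increases by 2 each term, convergence requires |x − 7|² < 4/9, hence R = 2/3.
At x = 23/3: comparison with the harmonic series Σ 1/n shows the series diverges.
Endpoint x = 19/3: the terms are asymptotic to a nonzero constant times 1/n, so the series diverges by limit comparison with Σ 1/n.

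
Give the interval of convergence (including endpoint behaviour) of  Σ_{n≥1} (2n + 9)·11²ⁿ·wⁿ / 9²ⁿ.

(-81/121, 81/121)

By the ratio test, |a_{n+1}/a_n| = [(2(n+1) + 9)/(2n + 9)] · 121/81 → 121/81.
Convergence for |w| · 121/81 < 1, i.e. |w| < 81/121. So R = 81/121.
At w = 81/121: the n-th term does not approach 0; divergence by the term test.
At w = -81/121: the terms do not tend to 0, so the series diverges.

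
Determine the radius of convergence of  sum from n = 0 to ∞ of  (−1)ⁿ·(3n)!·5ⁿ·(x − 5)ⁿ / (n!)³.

R = 1/135

Apply the ratio test: |a_{n+1}| / |a_n| = (3n+1)·(3n+2)·(3n+3)/(n+1)³ · 5, which tends to 135 as n → ∞.
Convergence for |x − 5| · 135 < 1, i.e. |x − 5| < 1/135. So R = 1/135.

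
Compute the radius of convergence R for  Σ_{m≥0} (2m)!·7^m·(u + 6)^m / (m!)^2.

Ratio test: |a_{m+1}/a_m| = (2m+1)·(2m+2)/(m+1)² · 7 → 28 as m → ∞.
Convergence for |u + 6| · 28 < 1, i.e. |u + 6| < 1/28. So R = 1/28.

R = 1/28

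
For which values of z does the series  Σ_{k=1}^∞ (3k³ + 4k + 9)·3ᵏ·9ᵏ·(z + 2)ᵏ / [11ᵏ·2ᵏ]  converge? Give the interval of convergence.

(-76/27, -32/27)

Ratio test: |a_{k+1}/a_k| = [(3(k+1)³ + 4(k+1) + 9)/(3k³ + 4k + 9)] · 3·9/(11·2) → 27/22 as k → ∞.
Hence the series converges for |z + 2| < 1/(27/22) = 22/27, so the radius of convergence is 22/27.
Endpoint z = -32/27: the terms have absolute value of order k³, which does not tend to 0, so the series diverges by the divergence test.
Endpoint z = -76/27: the terms do not tend to 0, so the series diverges.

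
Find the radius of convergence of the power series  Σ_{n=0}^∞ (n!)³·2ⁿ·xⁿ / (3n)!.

R = 27/2

The ratio of consecutive coefficients is (n+1)³/[(3n+1)·(3n+2)·(3n+3)] · 2 → 2/27.
Hence the series converges for |x| < 1/(2/27) = 27/2, so the radius of convergence is 27/2.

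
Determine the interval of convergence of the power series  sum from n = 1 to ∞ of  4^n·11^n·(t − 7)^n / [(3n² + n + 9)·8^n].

[75/11, 79/11]

The ratio of consecutive coefficients is [(3n² + n + 9)/(3(n+1)² + (n+1) + 9)] · 4·11/8 → 11/2.
Convergence for |t − 7| · 11/2 < 1, i.e. |t − 7| < 2/11. So R = 2/11.
At t = 79/11: the terms are on the order of 1/n², so the series converges absolutely by comparison with the p-series (p = 2 > 1).
Endpoint t = 75/11: the terms are on the order of 1/n², so the series converges absolutely by comparison with the p-series (p = 2 > 1).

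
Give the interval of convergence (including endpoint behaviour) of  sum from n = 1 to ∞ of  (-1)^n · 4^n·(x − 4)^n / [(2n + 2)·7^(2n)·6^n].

(-139/2, 155/2]

By the ratio test, |a_{n+1}/a_n| = [(2n + 2)/(2(n+1) + 2)] · 4/(49·6) → 2/147.
The series converges when 2/147 · |x − 4| < 1, giving R = 147/2.
Check x = 155/2: an alternating series whose terms decrease to 0 in absolute value, so it converges by the Leibniz criterion.
When x = -139/2, the terms behave like c/n; limit comparison with the harmonic series gives divergence.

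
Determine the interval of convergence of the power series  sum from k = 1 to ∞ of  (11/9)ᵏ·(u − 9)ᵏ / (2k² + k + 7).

Apply the ratio test: |a_{k+1}| / |a_k| = [(2k² + k + 7)/(2(k+1)² + (k+1) + 7)] · 11/9, which tends to 11/9 as k → ∞.
Thus R = 1/(11/9) = 9/11.
When u = 108/11, the series is dominated by a constant times Σ 1/k², which converges (p = 2 > 1).
Endpoint u = 90/11: the terms are on the order of 1/k², so the series converges absolutely by comparison with the p-series (p = 2 > 1).

[90/11, 108/11]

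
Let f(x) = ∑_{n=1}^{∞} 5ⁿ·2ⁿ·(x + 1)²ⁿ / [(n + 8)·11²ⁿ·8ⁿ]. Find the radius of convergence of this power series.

R = 22√5/5

Ratio test: |a_{n+1}/a_n| = [(n + 8)/((n+1) + 8)] · 5·2/(121·8) → 5/484 as n → ∞.
Successive powers of (x + 1) differ by 2, so the series converges when |x + 1|² · 5/484 < 1, i.e. |x + 1| < √(484/5). So R = 22√5/5.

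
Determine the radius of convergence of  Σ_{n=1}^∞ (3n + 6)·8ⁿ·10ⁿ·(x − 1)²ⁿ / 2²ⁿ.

Apply the ratio test: |a_{n+1}| / |a_n| = [(3(n+1) + 6)/(3n + 6)] · 8·10/4, which tends to 20 as n → ∞.
Writing y = (x − 1)², the series in y has radius 1/20, so |x − 1| < √(1/20) and R = √5/10.

R = √5/10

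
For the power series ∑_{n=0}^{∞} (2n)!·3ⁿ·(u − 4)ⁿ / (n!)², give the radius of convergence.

R = 1/12

By the ratio test, |a_{n+1}/a_n| = (2n+1)·(2n+2)/(n+1)² · 3 → 12.
Hence the series converges for |u − 4| < 1/(12) = 1/12, so the radius of convergence is 1/12.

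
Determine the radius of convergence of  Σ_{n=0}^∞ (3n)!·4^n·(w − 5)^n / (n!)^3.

Ratio test: |a_{n+1}/a_n| = (3n+1)·(3n+2)·(3n+3)/(n+1)³ · 4 → 108 as n → ∞.
The series converges when 108 · |w − 5| < 1, giving R = 1/108.

R = 1/108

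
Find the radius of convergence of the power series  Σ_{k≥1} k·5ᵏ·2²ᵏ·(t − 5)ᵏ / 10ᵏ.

R = 1/2

By the ratio test, |a_{k+1}/a_k| = [(k+1)/k] · 5·4/10 → 2.
Hence the series converges for |t − 5| < 1/(2) = 1/2, so the radius of convergence is 1/2.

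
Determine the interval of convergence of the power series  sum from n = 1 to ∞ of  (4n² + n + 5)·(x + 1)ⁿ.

(-2, 0)

Ratio test: |a_{n+1}/a_n| = (4(n+1)² + (n+1) + 5)/(4n² + n + 5) → 1 as n → ∞.
Convergence for |x + 1| < 1, so R = 1.
Check x = 0: the n-th term does not approach 0; divergence by the term test.
Check x = -2: the n-th term does not approach 0; divergence by the term test.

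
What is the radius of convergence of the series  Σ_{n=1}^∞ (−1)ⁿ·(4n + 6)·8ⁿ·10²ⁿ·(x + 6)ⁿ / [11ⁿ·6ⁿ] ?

R = 33/400

The ratio of consecutive coefficients is [(4(n+1) + 6)/(4n + 6)] · 8·100/(11·6) → 400/33.
The series converges when 400/33 · |x + 6| < 1, giving R = 33/400.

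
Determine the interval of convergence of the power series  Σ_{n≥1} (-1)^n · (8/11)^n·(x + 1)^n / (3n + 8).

The ratio of consecutive coefficients is [(3n + 8)/(3(n+1) + 8)] · 8/11 → 8/11.
Hence the series converges for |x + 1| < 1/(8/11) = 11/8, so the radius of convergence is 11/8.
Endpoint x = 3/8: convergence follows from the alternating series test (terms decrease monotonically to 0).
Endpoint x = -19/8: the terms behave like c/n; limit comparison with the harmonic series gives divergence.

(-19/8, 3/8]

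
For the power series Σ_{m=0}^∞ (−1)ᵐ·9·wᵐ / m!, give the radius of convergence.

R = ∞

Apply the ratio test: |a_{m+1}| / |a_m| = 9/9 · 1/(m+1), which tends to 0 as m → ∞.
The limit is 0, so the series converges for all w; R = ∞.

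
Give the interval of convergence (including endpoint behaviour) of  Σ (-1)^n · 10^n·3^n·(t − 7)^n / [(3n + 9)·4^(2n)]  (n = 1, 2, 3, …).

(97/15, 113/15]

Ratio test: |a_{n+1}/a_n| = [(3n + 9)/(3(n+1) + 9)] · 10·3/16 → 15/8 as n → ∞.
The series converges when 15/8 · |t − 7| < 1, giving R = 8/15.
Check t = 113/15: an alternating series whose terms decrease to 0 in absolute value, so it converges by the Leibniz criterion.
Check t = 97/15: comparison with the harmonic series Σ 1/n shows the series diverges.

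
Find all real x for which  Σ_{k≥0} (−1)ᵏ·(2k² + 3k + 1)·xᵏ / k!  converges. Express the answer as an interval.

(−∞, ∞)

Apply the ratio test: |a_{k+1}| / |a_k| = (2(k+1)² + 3(k+1) + 1)/(2k² + 3k + 1) · 1/(k+1), which tends to 0 as k → ∞.
The ratio tends to 0 regardless of x, hence R = ∞.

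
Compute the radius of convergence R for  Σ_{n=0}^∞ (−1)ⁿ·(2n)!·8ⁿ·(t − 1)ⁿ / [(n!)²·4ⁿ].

R = 1/8

By the ratio test, |a_{n+1}/a_n| = (2n+1)·(2n+2)/(n+1)² · 8/4 → 8.
Convergence for |t − 1| · 8 < 1, i.e. |t − 1| < 1/8. So R = 1/8.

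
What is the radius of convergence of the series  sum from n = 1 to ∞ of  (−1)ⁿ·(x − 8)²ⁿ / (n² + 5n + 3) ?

R = 1

By the ratio test, |a_{n+1}/a_n| = (n² + 5n + 3)/((n+1)² + 5(n+1) + 3) → 1.
Successive powers of (x − 8) differ by 2, so the series converges when |x − 8|² · 1 < 1, i.e. |x − 8| < √(1) = 1. So R = 1.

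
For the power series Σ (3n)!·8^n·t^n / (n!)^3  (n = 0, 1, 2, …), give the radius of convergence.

Apply the ratio test: |a_{n+1}| / |a_n| = (3n+1)·(3n+2)·(3n+3)/(n+1)³ · 8, which tends to 216 as n → ∞.
The series converges when 216 · |t| < 1, giving R = 1/216.

R = 1/216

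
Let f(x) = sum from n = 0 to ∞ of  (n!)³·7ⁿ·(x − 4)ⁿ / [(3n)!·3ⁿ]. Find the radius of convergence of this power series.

The ratio of consecutive coefficients is (n+1)³/[(3n+1)·(3n+2)·(3n+3)] · 7/3 → 7/81.
Thus R = 1/(7/81) = 81/7.

R = 81/7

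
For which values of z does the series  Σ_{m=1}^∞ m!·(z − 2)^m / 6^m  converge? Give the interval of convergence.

{2}

By the ratio test, |a_{m+1}/a_m| = (m+1) · 1/6 → ∞.
The terms grow without bound for any (z − 2) ≠ 0, so R = 0 (convergence only at z = 2).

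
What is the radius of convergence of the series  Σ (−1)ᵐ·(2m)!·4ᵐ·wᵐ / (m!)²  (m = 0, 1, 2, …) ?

By the ratio test, |a_{m+1}/a_m| = (2m+1)·(2m+2)/(m+1)² · 4 → 16.
The series converges when 16 · |w| < 1, giving R = 1/16.

R = 1/16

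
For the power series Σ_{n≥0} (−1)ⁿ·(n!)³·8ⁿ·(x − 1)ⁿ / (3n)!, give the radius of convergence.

The ratio of consecutive coefficients is (n+1)³/[(3n+1)·(3n+2)·(3n+3)] · 8 → 8/27.
Convergence for |x − 1| · 8/27 < 1, i.e. |x − 1| < 27/8. So R = 27/8.

R = 27/8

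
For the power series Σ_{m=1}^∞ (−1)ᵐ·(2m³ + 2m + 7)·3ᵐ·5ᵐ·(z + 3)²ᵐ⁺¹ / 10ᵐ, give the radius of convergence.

Apply the ratio test: |a_{m+1}| / |a_m| = [(2(m+1)³ + 2(m+1) + 7)/(2m³ + 2m + 7)] · 3·5/10, which tends to 3/2 as m → ∞.
Writing y = (z + 3)², the series in y has radius 2/3, so |z + 3| < √(2/3) and R = √6/3.

R = √6/3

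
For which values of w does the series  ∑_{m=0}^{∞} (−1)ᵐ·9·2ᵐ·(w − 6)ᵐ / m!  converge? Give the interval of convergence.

(−∞, ∞)

The ratio of consecutive coefficients is 9/9 · 2 · 1/(m+1) → 0.
Since the limit is 0 < 1 for every w, the series converges on all of ℝ and R = ∞.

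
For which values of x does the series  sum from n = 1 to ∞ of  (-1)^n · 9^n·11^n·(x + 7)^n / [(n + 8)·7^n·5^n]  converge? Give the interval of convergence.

(-728/99, -658/99]

Ratio test: |a_{n+1}/a_n| = [(n + 8)/((n+1) + 8)] · 9·11/(7·5) → 99/35 as n → ∞.
The series converges when 99/35 · |x + 7| < 1, giving R = 35/99.
When x = -658/99, convergence follows from the alternating series test (terms decrease monotonically to 0).
Endpoint x = -728/99: comparison with the harmonic series Σ 1/n shows the series diverges.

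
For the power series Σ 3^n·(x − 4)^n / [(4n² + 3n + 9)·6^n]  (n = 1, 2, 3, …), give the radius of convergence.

Ratio test: |a_{n+1}/a_n| = [(4n² + 3n + 9)/(4(n+1)² + 3(n+1) + 9)] · 3/6 → 1/2 as n → ∞.
The series converges when 1/2 · |x − 4| < 1, giving R = 2.

R = 2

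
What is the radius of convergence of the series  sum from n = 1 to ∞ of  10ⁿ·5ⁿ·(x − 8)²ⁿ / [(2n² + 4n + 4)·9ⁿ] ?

By the ratio test, |a_{n+1}/a_n| = [(2n² + 4n + 4)/(2(n+1)² + 4(n+1) + 4)] · 10·5/9 → 50/9.
Successive powers of (x − 8) differ by 2, so the series converges when |x − 8|² · 50/9 < 1, i.e. |x − 8| < √(9/50). So R = 3√2/10.

R = 3√2/10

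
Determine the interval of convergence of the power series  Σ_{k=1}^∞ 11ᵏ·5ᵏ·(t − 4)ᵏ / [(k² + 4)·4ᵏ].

The ratio of consecutive coefficients is [(k² + 4)/((k+1)² + 4)] · 11·5/4 → 55/4.
Hence the series converges for |t − 4| < 1/(55/4) = 4/55, so the radius of convergence is 4/55.
Endpoint t = 224/55: absolute convergence follows by limit comparison with Σ 1/k².
At t = 216/55: absolute convergence follows by limit comparison with Σ 1/k².

[216/55, 224/55]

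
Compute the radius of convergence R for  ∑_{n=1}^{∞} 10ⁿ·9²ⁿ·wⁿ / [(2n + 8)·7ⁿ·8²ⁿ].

By the ratio test, |a_{n+1}/a_n| = [(2n + 8)/(2(n+1) + 8)] · 10·81/(7·64) → 405/224.
Thus R = 1/(405/224) = 224/405.

R = 224/405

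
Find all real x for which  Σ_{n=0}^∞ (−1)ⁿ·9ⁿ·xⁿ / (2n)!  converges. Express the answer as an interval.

(−∞, ∞)

Apply the ratio test: |a_{n+1}| / |a_n| = 9 · 1/[(2n+1)·(2n+2)], which tends to 0 as n → ∞.
Since the limit is 0 < 1 for every x, the series converges on all of ℝ and R = ∞.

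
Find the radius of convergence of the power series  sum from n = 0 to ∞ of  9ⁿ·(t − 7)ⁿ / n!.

R = ∞

By the ratio test, |a_{n+1}/a_n| = 9 · 1/(n+1) → 0.
The ratio tends to 0 regardless of t, hence R = ∞.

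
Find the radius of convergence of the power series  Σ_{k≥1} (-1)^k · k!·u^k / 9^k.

The ratio of consecutive coefficients is (k+1) · 1/9 → ∞.
Since the ratio → ∞, the series diverges for every u ≠ 0, and R = 0.

R = 0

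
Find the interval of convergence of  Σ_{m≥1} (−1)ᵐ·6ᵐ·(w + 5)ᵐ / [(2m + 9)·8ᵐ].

Apply the ratio test: |a_{m+1}| / |a_m| = [(2m + 9)/(2(m+1) + 9)] · 6/8, which tends to 3/4 as m → ∞.
Convergence for |w + 5| · 3/4 < 1, i.e. |w + 5| < 4/3. So R = 4/3.
Endpoint w = -11/3: the terms alternate in sign and decrease monotonically to 0 in absolute value (size ~ c/m), so the alternating series test gives convergence.
Check w = -19/3: comparison with the harmonic series Σ 1/m shows the series diverges.

(-19/3, -11/3]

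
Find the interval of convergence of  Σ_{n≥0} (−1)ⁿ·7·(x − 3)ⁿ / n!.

(−∞, ∞)

Ratio test: |a_{n+1}/a_n| = 7/7 · 1/(n+1) → 0 as n → ∞.
Since the limit is 0 < 1 for every x, the series converges on all of ℝ and R = ∞.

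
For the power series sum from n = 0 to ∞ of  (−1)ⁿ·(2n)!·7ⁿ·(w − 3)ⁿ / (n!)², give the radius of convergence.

Ratio test: |a_{n+1}/a_n| = (2n+1)·(2n+2)/(n+1)² · 7 → 28 as n → ∞.
Thus R = 1/(28) = 1/28.

R = 1/28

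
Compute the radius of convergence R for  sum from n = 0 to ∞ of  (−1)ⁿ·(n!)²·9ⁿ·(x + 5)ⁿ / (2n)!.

R = 4/9

Ratio test: |a_{n+1}/a_n| = (n+1)²/[(2n+1)·(2n+2)] · 9 → 9/4 as n → ∞.
Hence the series converges for |x + 5| < 1/(9/4) = 4/9, so the radius of convergence is 4/9.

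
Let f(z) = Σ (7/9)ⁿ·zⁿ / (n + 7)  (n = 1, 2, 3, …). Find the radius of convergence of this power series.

Ratio test: |a_{n+1}/a_n| = [(n + 7)/((n+1) + 7)] · 7/9 → 7/9 as n → ∞.
Hence the series converges for |z| < 1/(7/9) = 9/7, so the radius of convergence is 9/7.

R = 9/7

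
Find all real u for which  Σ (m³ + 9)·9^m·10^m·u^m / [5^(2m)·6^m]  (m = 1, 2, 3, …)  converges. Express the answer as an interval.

(-5/3, 5/3)

Ratio test: |a_{m+1}/a_m| = [((m+1)³ + 9)/(m³ + 9)] · 9·10/(25·6) → 3/5 as m → ∞.
Thus R = 1/(3/5) = 5/3.
When u = 5/3, the terms do not tend to 0, so the series diverges.
At u = -5/3: the terms have absolute value of order m³, which does not tend to 0, so the series diverges by the divergence test.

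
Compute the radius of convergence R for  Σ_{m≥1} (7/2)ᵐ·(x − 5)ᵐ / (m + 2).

R = 2/7

Ratio test: |a_{m+1}/a_m| = [(m + 2)/((m+1) + 2)] · 7/2 → 7/2 as m → ∞.
Convergence for |x − 5| · 7/2 < 1, i.e. |x − 5| < 2/7. So R = 2/7.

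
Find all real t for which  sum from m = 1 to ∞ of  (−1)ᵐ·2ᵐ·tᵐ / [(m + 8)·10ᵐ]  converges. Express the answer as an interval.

(-5, 5]

The ratio of consecutive coefficients is [(m + 8)/((m+1) + 8)] · 2/10 → 1/5.
Convergence for |t| · 1/5 < 1, i.e. |t| < 5. So R = 5.
Check t = 5: an alternating series whose terms decrease to 0 in absolute value, so it converges by the Leibniz criterion.
When t = -5, the terms behave like c/m; limit comparison with the harmonic series gives divergence.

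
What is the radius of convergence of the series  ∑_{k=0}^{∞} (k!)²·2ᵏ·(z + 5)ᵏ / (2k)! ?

The ratio of consecutive coefficients is (k+1)²/[(2k+1)·(2k+2)] · 2 → 1/2.
Thus R = 1/(1/2) = 2.

R = 2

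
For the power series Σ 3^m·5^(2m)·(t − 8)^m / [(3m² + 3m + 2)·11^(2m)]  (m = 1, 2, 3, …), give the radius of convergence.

The ratio of consecutive coefficients is [(3m² + 3m + 2)/(3(m+1)² + 3(m+1) + 2)] · 3·25/121 → 75/121.
Hence the series converges for |t − 8| < 1/(75/121) = 121/75, so the radius of convergence is 121/75.

R = 121/75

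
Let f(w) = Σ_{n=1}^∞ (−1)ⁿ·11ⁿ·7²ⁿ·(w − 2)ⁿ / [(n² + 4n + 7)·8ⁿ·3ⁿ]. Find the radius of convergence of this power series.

Ratio test: |a_{n+1}/a_n| = [(n² + 4n + 7)/((n+1)² + 4(n+1) + 7)] · 11·49/(8·3) → 539/24 as n → ∞.
Convergence for |w − 2| · 539/24 < 1, i.e. |w − 2| < 24/539. So R = 24/539.

R = 24/539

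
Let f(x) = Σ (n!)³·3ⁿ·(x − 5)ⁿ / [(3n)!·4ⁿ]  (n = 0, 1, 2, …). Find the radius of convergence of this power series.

Apply the ratio test: |a_{n+1}| / |a_n| = (n+1)³/[(3n+1)·(3n+2)·(3n+3)] · 3/4, which tends to 1/36 as n → ∞.
Hence the series converges for |x − 5| < 1/(1/36) = 36, so the radius of convergence is 36.

R = 36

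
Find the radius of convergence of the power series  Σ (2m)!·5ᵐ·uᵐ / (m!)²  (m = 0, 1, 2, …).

The ratio of consecutive coefficients is (2m+1)·(2m+2)/(m+1)² · 5 → 20.
Hence the series converges for |u| < 1/(20) = 1/20, so the radius of convergence is 1/20.

R = 1/20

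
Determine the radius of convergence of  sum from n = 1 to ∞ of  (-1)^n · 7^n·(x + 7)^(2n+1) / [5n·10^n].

R = √70/7

By the ratio test, |a_{n+1}/a_n| = [5n/5(n+1)] · 7/10 → 7/10.
Writing y = (x + 7)², the series in y has radius 10/7, so |x + 7| < √(10/7) and R = √70/7.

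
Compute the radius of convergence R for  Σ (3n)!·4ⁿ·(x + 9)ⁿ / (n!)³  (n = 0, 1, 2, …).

By the ratio test, |a_{n+1}/a_n| = (3n+1)·(3n+2)·(3n+3)/(n+1)³ · 4 → 108.
Hence the series converges for |x + 9| < 1/(108) = 1/108, so the radius of convergence is 1/108.

R = 1/108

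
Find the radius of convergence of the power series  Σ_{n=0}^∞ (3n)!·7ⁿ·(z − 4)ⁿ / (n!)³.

R = 1/189

By the ratio test, |a_{n+1}/a_n| = (3n+1)·(3n+2)·(3n+3)/(n+1)³ · 7 → 189.
Hence the series converges for |z − 4| < 1/(189) = 1/189, so the radius of convergence is 1/189.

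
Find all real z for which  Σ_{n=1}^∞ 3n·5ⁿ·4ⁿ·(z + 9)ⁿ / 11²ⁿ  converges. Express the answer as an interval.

By the ratio test, |a_{n+1}/a_n| = [3(n+1)/3n] · 5·4/121 → 20/121.
Hence the series converges for |z + 9| < 1/(20/121) = 121/20, so the radius of convergence is 121/20.
When z = -59/20, the terms have absolute value of order n, which does not tend to 0, so the series diverges by the divergence test.
Endpoint z = -301/20: the terms have absolute value of order n, which does not tend to 0, so the series diverges by the divergence test.

(-301/20, -59/20)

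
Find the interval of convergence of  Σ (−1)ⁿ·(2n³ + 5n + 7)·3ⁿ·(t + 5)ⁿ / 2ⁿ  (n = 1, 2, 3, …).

(-17/3, -13/3)

Ratio test: |a_{n+1}/a_n| = [(2(n+1)³ + 5(n+1) + 7)/(2n³ + 5n + 7)] · 3/2 → 3/2 as n → ∞.
Thus R = 1/(3/2) = 2/3.
At t = -13/3: the terms have absolute value of order n³, which does not tend to 0, so the series diverges by the divergence test.
When t = -17/3, the n-th term does not approach 0; divergence by the term test.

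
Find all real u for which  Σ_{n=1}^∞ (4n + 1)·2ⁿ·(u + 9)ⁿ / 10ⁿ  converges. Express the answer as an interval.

(-14, -4)

By the ratio test, |a_{n+1}/a_n| = [(4(n+1) + 1)/(4n + 1)] · 2/10 → 1/5.
Convergence for |u + 9| · 1/5 < 1, i.e. |u + 9| < 5. So R = 5.
At u = -4: the terms have absolute value of order n, which does not tend to 0, so the series diverges by the divergence test.
Check u = -14: the n-th term does not approach 0; divergence by the term test.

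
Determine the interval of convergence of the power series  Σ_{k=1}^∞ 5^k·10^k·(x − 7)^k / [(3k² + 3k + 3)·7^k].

[343/50, 357/50]

Ratio test: |a_{k+1}/a_k| = [(3k² + 3k + 3)/(3(k+1)² + 3(k+1) + 3)] · 5·10/7 → 50/7 as k → ∞.
Convergence for |x − 7| · 50/7 < 1, i.e. |x − 7| < 7/50. So R = 7/50.
At x = 357/50: absolute convergence follows by limit comparison with Σ 1/k².
Check x = 343/50: the terms are on the order of 1/k², so the series converges absolutely by comparison with the p-series (p = 2 > 1).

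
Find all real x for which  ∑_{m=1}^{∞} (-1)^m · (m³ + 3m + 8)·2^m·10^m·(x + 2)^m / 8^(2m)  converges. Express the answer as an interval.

Ratio test: |a_{m+1}/a_m| = [((m+1)³ + 3(m+1) + 8)/(m³ + 3m + 8)] · 2·10/64 → 5/16 as m → ∞.
Hence the series converges for |x + 2| < 1/(5/16) = 16/5, so the radius of convergence is 16/5.
When x = 6/5, the terms do not tend to 0, so the series diverges.
At x = -26/5: the m-th term does not approach 0; divergence by the term test.

(-26/5, 6/5)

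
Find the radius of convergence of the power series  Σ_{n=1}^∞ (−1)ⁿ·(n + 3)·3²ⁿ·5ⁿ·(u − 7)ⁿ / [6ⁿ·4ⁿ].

Ratio test: |a_{n+1}/a_n| = [((n+1) + 3)/(n + 3)] · 9·5/(6·4) → 15/8 as n → ∞.
Thus R = 1/(15/8) = 8/15.

R = 8/15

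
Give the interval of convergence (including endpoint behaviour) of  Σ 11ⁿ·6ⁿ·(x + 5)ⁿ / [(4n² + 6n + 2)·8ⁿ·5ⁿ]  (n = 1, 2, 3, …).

Ratio test: |a_{n+1}/a_n| = [(4n² + 6n + 2)/(4(n+1)² + 6(n+1) + 2)] · 11·6/(8·5) → 33/20 as n → ∞.
The series converges when 33/20 · |x + 5| < 1, giving R = 20/33.
Endpoint x = -145/33: the terms are on the order of 1/n², so the series converges absolutely by comparison with the p-series (p = 2 > 1).
At x = -185/33: the terms are on the order of 1/n², so the series converges absolutely by comparison with the p-series (p = 2 > 1).

[-185/33, -145/33]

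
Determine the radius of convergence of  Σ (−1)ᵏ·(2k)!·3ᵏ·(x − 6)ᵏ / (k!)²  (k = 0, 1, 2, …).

Ratio test: |a_{k+1}/a_k| = (2k+1)·(2k+2)/(k+1)² · 3 → 12 as k → ∞.
The series converges when 12 · |x − 6| < 1, giving R = 1/12.

R = 1/12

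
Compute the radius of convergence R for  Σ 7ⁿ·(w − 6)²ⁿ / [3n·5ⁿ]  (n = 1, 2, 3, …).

R = √35/7

By the ratio test, |a_{n+1}/a_n| = [3n/3(n+1)] · 7/5 → 7/5.
Writing y = (w − 6)², the series in y has radius 5/7, so |w − 6| < √(5/7) and R = √35/7.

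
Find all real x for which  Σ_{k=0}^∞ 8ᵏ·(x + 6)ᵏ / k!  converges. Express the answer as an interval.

The ratio of consecutive coefficients is 8 · 1/(k+1) → 0.
The ratio tends to 0 regardless of x, hence R = ∞.

(−∞, ∞)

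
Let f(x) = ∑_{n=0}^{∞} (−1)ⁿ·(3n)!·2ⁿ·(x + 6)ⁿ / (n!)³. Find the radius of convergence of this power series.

R = 1/54

Apply the ratio test: |a_{n+1}| / |a_n| = (3n+1)·(3n+2)·(3n+3)/(n+1)³ · 2, which tends to 54 as n → ∞.
Hence the series converges for |x + 6| < 1/(54) = 1/54, so the radius of convergence is 1/54.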